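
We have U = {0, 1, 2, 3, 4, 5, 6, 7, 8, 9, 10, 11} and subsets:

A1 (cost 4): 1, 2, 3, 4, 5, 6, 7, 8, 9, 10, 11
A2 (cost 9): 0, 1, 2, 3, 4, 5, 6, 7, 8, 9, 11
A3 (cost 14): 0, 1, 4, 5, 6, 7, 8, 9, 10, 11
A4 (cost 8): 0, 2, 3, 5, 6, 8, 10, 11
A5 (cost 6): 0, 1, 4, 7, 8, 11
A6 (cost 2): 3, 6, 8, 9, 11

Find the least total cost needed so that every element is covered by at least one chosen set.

A1, A5 cover every element at cost 4 + 6 = 10.
Any cover uses at least 2 sets; among all covering selections none totals below 10.

10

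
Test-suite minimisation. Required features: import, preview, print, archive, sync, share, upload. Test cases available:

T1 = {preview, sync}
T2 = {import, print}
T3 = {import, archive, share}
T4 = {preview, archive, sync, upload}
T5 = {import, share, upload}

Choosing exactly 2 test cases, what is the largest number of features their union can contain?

6

Choosing T2, T4 covers {import, preview, print, archive, sync, upload} — 6 features.
No choice of 2 test cases does better; here share is left uncovered.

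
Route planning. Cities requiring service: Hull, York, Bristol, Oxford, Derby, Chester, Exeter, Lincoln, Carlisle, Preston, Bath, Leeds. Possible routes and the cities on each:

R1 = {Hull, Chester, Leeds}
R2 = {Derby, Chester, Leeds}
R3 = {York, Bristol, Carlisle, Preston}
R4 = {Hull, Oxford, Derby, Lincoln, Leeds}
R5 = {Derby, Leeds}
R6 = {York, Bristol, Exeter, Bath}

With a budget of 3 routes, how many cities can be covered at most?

11

Choosing R3, R4, R6 covers {Hull, York, Bristol, Oxford, Derby, Exeter, Lincoln, Carlisle, Preston, Bath, Leeds} — 11 cities.
No choice of 3 routes does better; here Chester is left uncovered.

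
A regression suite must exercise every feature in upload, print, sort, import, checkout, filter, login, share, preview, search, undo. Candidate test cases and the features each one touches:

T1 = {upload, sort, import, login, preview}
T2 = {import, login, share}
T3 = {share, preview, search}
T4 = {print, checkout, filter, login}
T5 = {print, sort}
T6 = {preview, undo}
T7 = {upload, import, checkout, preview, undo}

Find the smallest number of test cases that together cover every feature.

T1, T3, T4, T6 together cover {upload, print, sort, import, checkout, filter, login, share, preview, search, undo} — every feature.
No 3 of the 7 test cases cover everything (all 35 triples fall short), so 4 is minimum.

4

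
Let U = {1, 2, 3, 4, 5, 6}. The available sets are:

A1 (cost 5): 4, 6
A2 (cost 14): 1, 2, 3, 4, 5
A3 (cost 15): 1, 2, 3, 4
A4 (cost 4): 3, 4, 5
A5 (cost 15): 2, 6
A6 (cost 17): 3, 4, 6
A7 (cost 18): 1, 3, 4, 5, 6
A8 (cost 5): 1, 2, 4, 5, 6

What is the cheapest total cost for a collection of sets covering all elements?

A4, A8 cover every element at cost 4 + 5 = 9.
Any cover uses at least 2 sets; among all covering selections none totals below 9.

9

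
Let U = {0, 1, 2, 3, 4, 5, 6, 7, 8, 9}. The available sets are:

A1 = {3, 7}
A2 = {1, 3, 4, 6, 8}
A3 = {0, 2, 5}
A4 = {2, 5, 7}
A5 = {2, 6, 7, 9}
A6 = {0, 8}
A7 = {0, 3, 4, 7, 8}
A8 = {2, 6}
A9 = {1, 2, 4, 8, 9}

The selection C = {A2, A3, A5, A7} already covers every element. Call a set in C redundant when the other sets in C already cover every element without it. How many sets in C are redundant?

Drop A2: 1 uncovered — not redundant.
Drop A3: 5 uncovered — not redundant.
Drop A5: 9 uncovered — not redundant.
Drop A7: the rest still cover every element — redundant.
1 redundant: A7.

1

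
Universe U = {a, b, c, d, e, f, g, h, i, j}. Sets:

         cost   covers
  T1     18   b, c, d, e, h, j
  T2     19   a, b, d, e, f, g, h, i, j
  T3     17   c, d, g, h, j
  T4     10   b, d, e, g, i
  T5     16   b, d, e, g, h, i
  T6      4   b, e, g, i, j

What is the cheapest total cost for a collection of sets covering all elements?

T2, T3 cover every element at cost 19 + 17 = 36.
Any cover uses at least 2 sets; among all covering selections none totals below 36.

36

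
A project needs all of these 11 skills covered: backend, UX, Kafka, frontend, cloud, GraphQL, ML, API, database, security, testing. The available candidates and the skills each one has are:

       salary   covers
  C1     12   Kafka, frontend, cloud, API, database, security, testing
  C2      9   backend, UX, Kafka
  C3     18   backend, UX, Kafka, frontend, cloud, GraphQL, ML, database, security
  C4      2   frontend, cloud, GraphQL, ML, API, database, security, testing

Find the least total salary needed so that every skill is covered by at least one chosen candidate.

C2, C4 cover every skill at salary 9 + 2 = 11.
Any cover uses at least 2 candidates; among all covering selections none totals below 11.

11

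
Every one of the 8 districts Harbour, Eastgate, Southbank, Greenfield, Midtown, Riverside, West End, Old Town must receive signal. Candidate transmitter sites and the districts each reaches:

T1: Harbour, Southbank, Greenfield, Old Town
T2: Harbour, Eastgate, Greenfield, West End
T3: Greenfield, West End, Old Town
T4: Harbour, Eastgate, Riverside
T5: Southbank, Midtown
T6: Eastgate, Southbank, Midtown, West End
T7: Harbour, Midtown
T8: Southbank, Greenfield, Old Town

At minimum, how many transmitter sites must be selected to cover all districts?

T1, T4, T6 together cover {Harbour, Eastgate, Southbank, Greenfield, Midtown, Riverside, West End, Old Town} — every district.
No 2 of the 8 transmitter sites cover everything (all 28 pairs fall short), so 3 is minimum.

3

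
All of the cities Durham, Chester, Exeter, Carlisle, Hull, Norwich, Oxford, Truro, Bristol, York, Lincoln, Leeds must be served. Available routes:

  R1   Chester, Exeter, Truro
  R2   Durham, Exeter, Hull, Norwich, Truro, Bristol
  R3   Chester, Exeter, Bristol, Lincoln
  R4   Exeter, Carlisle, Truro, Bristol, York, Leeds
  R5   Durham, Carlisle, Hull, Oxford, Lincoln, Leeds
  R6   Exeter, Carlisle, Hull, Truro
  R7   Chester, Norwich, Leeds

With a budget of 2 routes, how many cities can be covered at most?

Choosing R2, R5 covers {Durham, Exeter, Carlisle, Hull, Norwich, Oxford, Truro, Bristol, Lincoln, Leeds} — 10 cities.
No choice of 2 routes does better; here Chester, York are left uncovered.

10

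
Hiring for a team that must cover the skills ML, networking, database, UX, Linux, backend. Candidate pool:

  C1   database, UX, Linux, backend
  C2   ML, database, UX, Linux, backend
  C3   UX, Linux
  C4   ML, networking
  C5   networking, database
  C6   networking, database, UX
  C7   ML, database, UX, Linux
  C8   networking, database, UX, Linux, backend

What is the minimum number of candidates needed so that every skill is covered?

C1, C4 together cover {ML, networking, database, UX, Linux, backend} — every skill.
No single candidate contains all 6 skills, so 2 is optimal.

2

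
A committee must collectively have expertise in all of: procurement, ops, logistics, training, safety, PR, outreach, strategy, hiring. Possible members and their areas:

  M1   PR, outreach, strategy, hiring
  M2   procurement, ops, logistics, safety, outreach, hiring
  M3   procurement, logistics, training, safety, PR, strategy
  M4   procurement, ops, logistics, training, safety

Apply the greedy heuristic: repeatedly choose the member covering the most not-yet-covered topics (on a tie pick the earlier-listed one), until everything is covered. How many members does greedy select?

2

Pick 1: M2 covers 6 new topics (procurement, ops, logistics, safety, outreach, hiring).
Pick 2: M3 covers 3 new topics (training, PR, strategy).
Greedy uses 2 members.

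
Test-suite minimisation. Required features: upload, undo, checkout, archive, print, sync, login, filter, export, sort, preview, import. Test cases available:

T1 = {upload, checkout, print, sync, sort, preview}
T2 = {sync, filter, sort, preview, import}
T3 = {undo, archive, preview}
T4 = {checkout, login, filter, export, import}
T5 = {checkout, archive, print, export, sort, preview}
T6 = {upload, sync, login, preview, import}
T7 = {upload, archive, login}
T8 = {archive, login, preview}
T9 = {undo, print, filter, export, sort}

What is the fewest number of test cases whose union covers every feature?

T1, T3, T4 together cover {upload, undo, checkout, archive, print, sync, login, filter, export, sort, preview, import} — every feature.
No 2 of the 9 test cases cover everything (all 36 pairs fall short), so 3 is minimum.

3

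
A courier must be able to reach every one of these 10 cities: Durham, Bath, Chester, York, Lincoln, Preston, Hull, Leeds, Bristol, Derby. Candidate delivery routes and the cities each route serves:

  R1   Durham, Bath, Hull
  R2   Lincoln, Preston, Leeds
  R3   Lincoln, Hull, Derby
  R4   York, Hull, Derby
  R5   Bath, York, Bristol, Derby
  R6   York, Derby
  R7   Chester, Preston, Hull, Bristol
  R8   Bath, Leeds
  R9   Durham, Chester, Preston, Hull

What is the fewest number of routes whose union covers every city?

R2, R5, R9 together cover {Durham, Bath, Chester, York, Lincoln, Preston, Hull, Leeds, Bristol, Derby} — every city.
No 2 of the 9 routes cover everything (all 36 pairs fall short), so 3 is minimum.

3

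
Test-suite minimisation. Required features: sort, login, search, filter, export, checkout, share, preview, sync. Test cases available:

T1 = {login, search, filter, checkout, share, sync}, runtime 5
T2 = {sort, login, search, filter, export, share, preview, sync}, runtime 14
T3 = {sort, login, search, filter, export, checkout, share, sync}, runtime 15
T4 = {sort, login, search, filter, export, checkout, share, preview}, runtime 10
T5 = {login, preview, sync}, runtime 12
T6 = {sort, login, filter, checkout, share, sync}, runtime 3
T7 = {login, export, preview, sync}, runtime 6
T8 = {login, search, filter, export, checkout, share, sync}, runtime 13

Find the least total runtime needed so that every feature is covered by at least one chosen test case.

T4, T6 cover every feature at runtime 10 + 3 = 13.
Any cover uses at least 2 test cases; among all covering selections none totals below 13.
Greedy by coverage-per-runtime would pick T6, T7, T1 for 14 — worse than the optimum 13.

13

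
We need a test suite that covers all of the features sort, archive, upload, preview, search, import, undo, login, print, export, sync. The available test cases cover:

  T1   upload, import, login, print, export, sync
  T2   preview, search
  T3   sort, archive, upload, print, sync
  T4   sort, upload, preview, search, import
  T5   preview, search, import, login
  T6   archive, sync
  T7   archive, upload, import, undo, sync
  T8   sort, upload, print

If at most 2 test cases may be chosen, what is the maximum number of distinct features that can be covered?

9

Choosing T1, T4 covers {sort, upload, preview, search, import, login, print, export, sync} — 9 features.
No choice of 2 test cases does better; here archive, undo are left uncovered.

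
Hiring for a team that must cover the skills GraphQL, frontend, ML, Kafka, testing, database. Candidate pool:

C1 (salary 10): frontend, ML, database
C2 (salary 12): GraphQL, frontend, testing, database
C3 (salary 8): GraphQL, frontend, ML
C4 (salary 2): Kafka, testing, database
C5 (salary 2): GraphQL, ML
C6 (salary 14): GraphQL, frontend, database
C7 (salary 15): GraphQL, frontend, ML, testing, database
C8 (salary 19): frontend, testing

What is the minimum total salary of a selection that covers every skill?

10

C3, C4 cover every skill at salary 8 + 2 = 10.
Any cover uses at least 2 candidates; among all covering selections none totals below 10.
Greedy by coverage-per-salary would pick C4, C5, C3 for 12 — worse than the optimum 10.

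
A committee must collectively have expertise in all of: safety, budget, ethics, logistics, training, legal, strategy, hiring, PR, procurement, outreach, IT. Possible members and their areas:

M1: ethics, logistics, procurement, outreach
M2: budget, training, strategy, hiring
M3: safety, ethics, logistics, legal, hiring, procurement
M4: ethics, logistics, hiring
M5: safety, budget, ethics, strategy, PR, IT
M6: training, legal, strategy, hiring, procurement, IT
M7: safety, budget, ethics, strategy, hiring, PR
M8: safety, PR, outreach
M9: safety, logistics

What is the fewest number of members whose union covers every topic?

M1, M5, M6 together cover {safety, budget, ethics, logistics, training, legal, strategy, hiring, PR, procurement, outreach, IT} — every topic.
No 2 of the 9 members cover everything (all 36 pairs fall short), so 3 is minimum.

3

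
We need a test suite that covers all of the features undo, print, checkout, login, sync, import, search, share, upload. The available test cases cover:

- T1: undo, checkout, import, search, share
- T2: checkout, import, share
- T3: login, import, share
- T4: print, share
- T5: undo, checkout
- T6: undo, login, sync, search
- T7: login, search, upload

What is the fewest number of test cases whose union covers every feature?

T1, T4, T6, T7 together cover {undo, print, checkout, login, sync, import, search, share, upload} — every feature.
No 3 of the 7 test cases cover everything (all 35 triples fall short), so 4 is minimum.

4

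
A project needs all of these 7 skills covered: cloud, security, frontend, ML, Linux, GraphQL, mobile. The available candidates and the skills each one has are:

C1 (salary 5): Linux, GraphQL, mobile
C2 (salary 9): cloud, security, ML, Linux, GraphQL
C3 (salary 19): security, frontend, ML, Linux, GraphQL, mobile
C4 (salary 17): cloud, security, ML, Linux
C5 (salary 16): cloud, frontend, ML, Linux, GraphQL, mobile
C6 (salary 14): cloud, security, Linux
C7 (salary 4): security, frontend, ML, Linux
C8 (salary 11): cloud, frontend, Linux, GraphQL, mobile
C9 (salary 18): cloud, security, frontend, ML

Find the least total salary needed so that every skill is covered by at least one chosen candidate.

15

C7, C8 cover every skill at salary 4 + 11 = 15.
Any cover uses at least 2 candidates; among all covering selections none totals below 15.
Greedy by coverage-per-salary would pick C7, C1, C2 for 18 — worse than the optimum 15.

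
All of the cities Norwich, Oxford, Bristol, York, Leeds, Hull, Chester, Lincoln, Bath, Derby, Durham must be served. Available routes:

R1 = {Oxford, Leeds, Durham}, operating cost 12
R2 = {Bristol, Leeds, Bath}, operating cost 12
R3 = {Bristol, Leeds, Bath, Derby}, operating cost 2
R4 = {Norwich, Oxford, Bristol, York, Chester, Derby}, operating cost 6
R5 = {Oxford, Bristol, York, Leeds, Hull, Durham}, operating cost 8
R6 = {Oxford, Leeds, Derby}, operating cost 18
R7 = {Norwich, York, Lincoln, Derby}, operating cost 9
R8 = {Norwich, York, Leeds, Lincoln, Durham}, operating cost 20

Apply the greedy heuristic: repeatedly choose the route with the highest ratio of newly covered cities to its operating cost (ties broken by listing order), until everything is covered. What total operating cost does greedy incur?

25

Pick 1: R3 adds 4 new (Bristol, Leeds, Bath, Derby) at operating cost 2 (ratio 4/2).
Pick 2: R4 adds 4 new (Norwich, Oxford, York, Chester) at operating cost 6 (ratio 4/6).
Pick 3: R5 adds 2 new (Hull, Durham) at operating cost 8 (ratio 2/8).
Pick 4: R7 adds 1 new (Lincoln) at operating cost 9 (ratio 1/9).
Greedy total operating cost: 2 + 6 + 8 + 9 = 25.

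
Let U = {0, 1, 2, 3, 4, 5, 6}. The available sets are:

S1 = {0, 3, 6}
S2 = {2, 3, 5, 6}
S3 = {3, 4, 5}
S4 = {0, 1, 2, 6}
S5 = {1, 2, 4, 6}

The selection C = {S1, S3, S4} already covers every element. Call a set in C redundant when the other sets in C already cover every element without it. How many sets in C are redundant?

Drop S1: the rest still cover every element — redundant.
Drop S3: 4, 5 uncovered — not redundant.
Drop S4: 1, 2 uncovered — not redundant.
1 redundant: S1.

1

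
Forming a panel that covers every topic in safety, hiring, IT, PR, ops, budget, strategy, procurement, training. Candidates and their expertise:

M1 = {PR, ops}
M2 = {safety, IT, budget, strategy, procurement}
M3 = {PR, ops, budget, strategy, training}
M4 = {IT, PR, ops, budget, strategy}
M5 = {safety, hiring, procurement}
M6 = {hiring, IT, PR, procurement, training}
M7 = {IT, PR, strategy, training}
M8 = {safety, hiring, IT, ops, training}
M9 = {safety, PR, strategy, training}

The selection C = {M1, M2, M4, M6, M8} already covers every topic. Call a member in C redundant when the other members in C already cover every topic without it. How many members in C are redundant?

5

Drop M1: the rest still cover every topic — redundant.
Drop M2: the rest still cover every topic — redundant.
Drop M4: the rest still cover every topic — redundant.
Drop M6: the rest still cover every topic — redundant.
Drop M8: the rest still cover every topic — redundant.
5 redundant: M1, M2, M4, M6, M8.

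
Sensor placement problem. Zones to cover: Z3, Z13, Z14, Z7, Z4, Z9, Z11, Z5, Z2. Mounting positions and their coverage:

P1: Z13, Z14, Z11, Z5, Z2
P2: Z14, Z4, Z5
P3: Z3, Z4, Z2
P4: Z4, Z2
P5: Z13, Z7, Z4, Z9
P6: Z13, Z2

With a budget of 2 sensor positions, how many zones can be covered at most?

Choosing P1, P5 covers {Z13, Z14, Z7, Z4, Z9, Z11, Z5, Z2} — 8 zones.
No choice of 2 sensor positions does better; here Z3 is left uncovered.

8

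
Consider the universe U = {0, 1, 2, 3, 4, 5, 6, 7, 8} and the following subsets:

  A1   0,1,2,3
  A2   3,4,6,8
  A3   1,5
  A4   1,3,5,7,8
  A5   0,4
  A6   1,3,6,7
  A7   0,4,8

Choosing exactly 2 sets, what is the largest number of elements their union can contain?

7

Choosing A1, A2 covers {0, 1, 2, 3, 4, 6, 8} — 7 elements.
No choice of 2 sets does better; here 5, 7 are left uncovered.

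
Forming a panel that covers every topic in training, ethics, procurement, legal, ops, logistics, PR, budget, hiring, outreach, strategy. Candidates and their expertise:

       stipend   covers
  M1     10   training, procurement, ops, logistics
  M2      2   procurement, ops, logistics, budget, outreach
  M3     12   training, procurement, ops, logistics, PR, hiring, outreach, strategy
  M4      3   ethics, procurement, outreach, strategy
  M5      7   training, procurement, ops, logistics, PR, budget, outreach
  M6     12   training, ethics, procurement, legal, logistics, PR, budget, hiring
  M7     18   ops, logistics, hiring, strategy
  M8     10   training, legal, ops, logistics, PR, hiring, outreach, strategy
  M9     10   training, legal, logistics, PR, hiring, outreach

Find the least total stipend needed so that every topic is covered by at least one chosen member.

15

M2, M4, M8 cover every topic at stipend 2 + 3 + 10 = 15.
Any cover uses at least 2 members; among all covering selections none totals below 15.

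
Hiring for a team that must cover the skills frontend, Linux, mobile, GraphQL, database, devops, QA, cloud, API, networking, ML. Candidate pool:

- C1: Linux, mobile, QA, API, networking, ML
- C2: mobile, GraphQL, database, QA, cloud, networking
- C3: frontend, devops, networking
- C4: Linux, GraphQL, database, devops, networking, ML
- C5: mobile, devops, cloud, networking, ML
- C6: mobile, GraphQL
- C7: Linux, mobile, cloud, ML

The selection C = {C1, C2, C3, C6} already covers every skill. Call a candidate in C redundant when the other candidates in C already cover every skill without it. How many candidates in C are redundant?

1

Drop C1: Linux, API, ML uncovered — not redundant.
Drop C2: database, cloud uncovered — not redundant.
Drop C3: frontend, devops uncovered — not redundant.
Drop C6: the rest still cover every skill — redundant.
1 redundant: C6.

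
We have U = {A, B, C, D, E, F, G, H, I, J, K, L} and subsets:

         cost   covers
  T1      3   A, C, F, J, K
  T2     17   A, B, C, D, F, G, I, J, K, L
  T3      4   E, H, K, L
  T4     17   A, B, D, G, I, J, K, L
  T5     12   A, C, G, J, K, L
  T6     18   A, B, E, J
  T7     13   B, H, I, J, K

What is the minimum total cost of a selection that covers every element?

21

T2, T3 cover every element at cost 17 + 4 = 21.
Any cover uses at least 2 sets; among all covering selections none totals below 21.
Greedy by coverage-per-cost would pick T1, T3, T2 for 24 — worse than the optimum 21.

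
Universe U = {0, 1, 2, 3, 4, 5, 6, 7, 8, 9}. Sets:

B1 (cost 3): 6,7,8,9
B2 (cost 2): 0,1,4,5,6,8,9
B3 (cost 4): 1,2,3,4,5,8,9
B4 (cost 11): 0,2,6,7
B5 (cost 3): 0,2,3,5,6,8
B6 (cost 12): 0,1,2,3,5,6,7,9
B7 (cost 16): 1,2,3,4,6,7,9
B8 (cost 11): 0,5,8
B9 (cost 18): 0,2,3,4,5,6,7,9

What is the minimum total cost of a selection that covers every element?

B1, B2, B5 cover every element at cost 3 + 2 + 3 = 8.
Any cover uses at least 2 sets; among all covering selections none totals below 8.

8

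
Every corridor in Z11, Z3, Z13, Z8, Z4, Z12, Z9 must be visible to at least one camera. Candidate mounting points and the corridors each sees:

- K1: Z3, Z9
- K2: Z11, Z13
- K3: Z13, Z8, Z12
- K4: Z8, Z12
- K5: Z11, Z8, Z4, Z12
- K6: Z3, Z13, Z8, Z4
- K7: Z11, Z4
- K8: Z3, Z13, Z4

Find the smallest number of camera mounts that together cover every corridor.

K1, K2, K5 together cover {Z11, Z3, Z13, Z8, Z4, Z12, Z9} — every corridor.
No 2 of the 8 camera mounts cover everything (all 28 pairs fall short), so 3 is minimum.

3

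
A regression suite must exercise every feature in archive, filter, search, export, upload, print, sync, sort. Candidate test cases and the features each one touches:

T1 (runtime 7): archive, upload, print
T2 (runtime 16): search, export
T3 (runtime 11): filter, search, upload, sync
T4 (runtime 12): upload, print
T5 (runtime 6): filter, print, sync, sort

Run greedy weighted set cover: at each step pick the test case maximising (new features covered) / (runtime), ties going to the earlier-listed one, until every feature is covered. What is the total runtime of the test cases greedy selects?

29

Pick 1: T5 adds 4 new (filter, print, sync, sort) at runtime 6 (ratio 4/6).
Pick 2: T1 adds 2 new (archive, upload) at runtime 7 (ratio 2/7).
Pick 3: T2 adds 2 new (search, export) at runtime 16 (ratio 2/16).
Greedy total runtime: 6 + 7 + 16 = 29.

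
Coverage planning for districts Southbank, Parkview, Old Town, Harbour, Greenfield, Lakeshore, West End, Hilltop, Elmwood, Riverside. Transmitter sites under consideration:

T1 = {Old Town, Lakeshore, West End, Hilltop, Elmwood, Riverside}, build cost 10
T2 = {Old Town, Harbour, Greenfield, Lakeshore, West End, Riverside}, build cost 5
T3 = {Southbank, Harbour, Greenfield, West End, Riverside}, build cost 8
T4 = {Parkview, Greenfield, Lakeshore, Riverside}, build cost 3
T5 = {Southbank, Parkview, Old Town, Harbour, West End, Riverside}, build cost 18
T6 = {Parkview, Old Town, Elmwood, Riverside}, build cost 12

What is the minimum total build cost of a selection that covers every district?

21

T1, T3, T4 cover every district at build cost 10 + 8 + 3 = 21.
Any cover uses at least 3 transmitter sites; among all covering selections none totals below 21.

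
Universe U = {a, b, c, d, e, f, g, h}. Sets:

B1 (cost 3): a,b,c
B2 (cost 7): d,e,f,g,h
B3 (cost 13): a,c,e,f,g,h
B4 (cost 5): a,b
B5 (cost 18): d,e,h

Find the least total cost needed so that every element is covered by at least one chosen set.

B1, B2 cover every element at cost 3 + 7 = 10.
Any cover uses at least 2 sets; among all covering selections none totals below 10.

10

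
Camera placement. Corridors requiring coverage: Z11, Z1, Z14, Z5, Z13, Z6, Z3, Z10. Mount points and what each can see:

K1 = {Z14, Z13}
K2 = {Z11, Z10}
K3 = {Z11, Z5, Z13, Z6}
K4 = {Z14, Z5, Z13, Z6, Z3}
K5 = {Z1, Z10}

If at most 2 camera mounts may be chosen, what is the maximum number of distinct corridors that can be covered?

7

Choosing K2, K4 covers {Z11, Z14, Z5, Z13, Z6, Z3, Z10} — 7 corridors.
No choice of 2 camera mounts does better; here Z1 is left uncovered.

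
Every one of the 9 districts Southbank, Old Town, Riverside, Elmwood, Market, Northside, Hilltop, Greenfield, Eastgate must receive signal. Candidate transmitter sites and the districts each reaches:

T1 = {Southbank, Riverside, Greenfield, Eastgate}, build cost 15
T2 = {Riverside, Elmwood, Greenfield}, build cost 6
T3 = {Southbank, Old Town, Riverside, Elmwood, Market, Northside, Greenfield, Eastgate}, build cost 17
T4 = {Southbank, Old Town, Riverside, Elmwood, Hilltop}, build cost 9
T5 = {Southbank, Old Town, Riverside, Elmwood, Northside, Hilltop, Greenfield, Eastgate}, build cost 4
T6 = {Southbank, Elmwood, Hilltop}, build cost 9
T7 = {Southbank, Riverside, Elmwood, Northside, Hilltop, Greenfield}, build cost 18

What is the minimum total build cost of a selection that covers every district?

21

T3, T5 cover every district at build cost 17 + 4 = 21.
Any cover uses at least 2 transmitter sites; among all covering selections none totals below 21.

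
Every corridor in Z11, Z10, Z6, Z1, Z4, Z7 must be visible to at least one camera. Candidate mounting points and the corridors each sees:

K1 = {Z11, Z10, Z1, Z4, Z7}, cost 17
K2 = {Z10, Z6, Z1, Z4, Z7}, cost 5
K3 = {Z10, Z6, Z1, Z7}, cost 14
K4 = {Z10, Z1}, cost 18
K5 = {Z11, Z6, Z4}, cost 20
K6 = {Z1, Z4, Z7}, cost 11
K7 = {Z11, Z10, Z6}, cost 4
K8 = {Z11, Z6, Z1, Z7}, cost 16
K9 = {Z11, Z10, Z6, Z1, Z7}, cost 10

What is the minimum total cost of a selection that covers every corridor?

K2, K7 cover every corridor at cost 5 + 4 = 9.
Any cover uses at least 2 camera mounts; among all covering selections none totals below 9.

9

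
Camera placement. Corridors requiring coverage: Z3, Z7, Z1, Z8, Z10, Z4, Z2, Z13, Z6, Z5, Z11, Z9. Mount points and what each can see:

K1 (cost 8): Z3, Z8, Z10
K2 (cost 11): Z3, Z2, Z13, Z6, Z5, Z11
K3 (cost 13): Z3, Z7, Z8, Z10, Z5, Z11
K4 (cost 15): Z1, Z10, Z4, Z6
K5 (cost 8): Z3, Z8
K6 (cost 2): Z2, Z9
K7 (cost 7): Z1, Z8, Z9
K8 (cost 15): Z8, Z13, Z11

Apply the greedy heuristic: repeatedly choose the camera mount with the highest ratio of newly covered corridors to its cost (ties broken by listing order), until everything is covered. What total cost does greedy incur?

41

Pick 1: K6 adds 2 new (Z2, Z9) at cost 2 (ratio 2/2).
Pick 2: K3 adds 6 new (Z3, Z7, Z8, Z10, Z5, Z11) at cost 13 (ratio 6/13).
Pick 3: K4 adds 3 new (Z1, Z4, Z6) at cost 15 (ratio 3/15).
Pick 4: K2 adds 1 new (Z13) at cost 11 (ratio 1/11).
Greedy total cost: 2 + 13 + 15 + 11 = 41.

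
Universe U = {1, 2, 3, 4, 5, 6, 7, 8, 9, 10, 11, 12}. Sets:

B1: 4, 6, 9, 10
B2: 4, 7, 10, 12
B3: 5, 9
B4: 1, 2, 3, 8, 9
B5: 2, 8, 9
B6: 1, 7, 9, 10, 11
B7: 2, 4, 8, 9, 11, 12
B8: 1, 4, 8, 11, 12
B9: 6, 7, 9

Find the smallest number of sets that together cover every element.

5

B1, B2, B3, B4, B6 together cover {1, 2, 3, 4, 5, 6, 7, 8, 9, 10, 11, 12} — every element.
No 4 of the 9 sets cover everything (all 126 size-4 selections fall short), so 5 is minimum.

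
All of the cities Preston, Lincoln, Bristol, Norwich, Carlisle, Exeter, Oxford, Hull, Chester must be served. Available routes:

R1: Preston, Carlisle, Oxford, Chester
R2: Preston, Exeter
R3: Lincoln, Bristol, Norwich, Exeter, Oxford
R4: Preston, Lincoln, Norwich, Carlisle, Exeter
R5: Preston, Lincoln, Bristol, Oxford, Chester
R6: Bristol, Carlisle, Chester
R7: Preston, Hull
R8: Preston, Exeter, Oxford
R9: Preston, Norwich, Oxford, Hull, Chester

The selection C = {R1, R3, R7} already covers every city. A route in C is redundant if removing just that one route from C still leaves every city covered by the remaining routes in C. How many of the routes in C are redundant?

Drop R1: Carlisle, Chester uncovered — not redundant.
Drop R3: Lincoln, Bristol, Norwich, Exeter uncovered — not redundant.
Drop R7: Hull uncovered — not redundant.
None of the routes in C is redundant.

0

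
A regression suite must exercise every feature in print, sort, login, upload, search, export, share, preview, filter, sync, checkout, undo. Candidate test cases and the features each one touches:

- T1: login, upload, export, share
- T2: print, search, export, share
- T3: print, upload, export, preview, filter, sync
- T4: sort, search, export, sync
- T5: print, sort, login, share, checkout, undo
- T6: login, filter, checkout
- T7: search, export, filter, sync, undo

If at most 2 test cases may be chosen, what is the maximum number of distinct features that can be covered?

11

Choosing T3, T5 covers {print, sort, login, upload, export, share, preview, filter, sync, checkout, undo} — 11 features.
No choice of 2 test cases does better; here search is left uncovered.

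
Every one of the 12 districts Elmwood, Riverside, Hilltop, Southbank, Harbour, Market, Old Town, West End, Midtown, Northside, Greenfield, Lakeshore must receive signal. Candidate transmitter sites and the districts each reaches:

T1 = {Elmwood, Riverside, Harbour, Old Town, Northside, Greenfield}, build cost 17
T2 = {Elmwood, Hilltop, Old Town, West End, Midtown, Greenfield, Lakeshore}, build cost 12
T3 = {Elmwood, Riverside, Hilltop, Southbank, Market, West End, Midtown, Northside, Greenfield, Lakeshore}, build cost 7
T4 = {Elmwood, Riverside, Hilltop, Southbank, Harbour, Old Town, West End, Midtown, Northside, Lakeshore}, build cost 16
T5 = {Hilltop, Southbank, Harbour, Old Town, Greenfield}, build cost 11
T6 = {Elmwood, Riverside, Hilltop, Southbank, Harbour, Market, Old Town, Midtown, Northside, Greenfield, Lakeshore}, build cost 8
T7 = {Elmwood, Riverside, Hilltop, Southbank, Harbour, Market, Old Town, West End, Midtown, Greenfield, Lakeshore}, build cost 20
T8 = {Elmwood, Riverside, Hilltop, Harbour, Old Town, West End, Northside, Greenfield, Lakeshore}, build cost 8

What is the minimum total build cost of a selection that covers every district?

15

T3, T6 cover every district at build cost 7 + 8 = 15.
Any cover uses at least 2 transmitter sites; among all covering selections none totals below 15.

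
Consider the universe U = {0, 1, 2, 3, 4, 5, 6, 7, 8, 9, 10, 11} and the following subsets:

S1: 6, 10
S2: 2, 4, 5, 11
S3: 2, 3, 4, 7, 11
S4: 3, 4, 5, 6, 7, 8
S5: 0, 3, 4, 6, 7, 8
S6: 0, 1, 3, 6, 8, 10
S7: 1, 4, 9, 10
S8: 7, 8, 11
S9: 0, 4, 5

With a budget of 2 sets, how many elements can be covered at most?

10

Choosing S2, S6 covers {0, 1, 2, 3, 4, 5, 6, 8, 10, 11} — 10 elements.
No choice of 2 sets does better; here 7, 9 are left uncovered.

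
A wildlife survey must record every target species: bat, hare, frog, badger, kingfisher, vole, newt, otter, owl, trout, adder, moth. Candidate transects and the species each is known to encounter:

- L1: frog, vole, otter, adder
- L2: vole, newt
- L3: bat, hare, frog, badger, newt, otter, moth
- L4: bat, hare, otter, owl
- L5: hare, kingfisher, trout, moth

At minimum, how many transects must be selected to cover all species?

4

L1, L3, L4, L5 together cover {bat, hare, frog, badger, kingfisher, vole, newt, otter, owl, trout, adder, moth} — every species.
No 3 of the 5 transects cover everything (all 10 triples fall short), so 4 is minimum.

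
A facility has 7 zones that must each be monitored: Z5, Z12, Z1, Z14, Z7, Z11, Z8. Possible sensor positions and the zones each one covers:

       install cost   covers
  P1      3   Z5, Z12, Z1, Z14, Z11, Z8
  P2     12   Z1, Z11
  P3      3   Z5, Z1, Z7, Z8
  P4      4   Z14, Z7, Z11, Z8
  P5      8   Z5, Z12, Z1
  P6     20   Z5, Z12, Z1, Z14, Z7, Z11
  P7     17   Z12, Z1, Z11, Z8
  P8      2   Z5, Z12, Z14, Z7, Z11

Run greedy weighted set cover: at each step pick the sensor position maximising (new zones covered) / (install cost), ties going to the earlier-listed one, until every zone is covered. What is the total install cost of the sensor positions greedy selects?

5

Pick 1: P8 adds 5 new (Z5, Z12, Z14, Z7, Z11) at install cost 2 (ratio 5/2).
Pick 2: P1 adds 2 new (Z1, Z8) at install cost 3 (ratio 2/3).
Greedy total install cost: 2 + 3 = 5.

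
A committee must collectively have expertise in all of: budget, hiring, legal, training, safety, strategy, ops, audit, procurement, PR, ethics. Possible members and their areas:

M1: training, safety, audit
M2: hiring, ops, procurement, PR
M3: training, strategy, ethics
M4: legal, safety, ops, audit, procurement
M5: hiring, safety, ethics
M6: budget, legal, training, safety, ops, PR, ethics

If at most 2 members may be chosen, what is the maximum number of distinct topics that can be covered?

9

Choosing M2, M6 covers {budget, hiring, legal, training, safety, ops, procurement, PR, ethics} — 9 topics.
No choice of 2 members does better; here strategy, audit are left uncovered.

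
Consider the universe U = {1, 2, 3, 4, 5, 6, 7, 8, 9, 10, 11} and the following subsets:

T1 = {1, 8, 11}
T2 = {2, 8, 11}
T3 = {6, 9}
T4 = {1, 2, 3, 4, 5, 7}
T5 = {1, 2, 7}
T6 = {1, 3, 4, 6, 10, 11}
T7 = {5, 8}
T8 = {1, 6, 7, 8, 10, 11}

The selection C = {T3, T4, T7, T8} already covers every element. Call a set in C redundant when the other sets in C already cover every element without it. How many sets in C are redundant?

Drop T3: 9 uncovered — not redundant.
Drop T4: 2, 3, 4 uncovered — not redundant.
Drop T7: the rest still cover every element — redundant.
Drop T8: 10, 11 uncovered — not redundant.
1 redundant: T7.

1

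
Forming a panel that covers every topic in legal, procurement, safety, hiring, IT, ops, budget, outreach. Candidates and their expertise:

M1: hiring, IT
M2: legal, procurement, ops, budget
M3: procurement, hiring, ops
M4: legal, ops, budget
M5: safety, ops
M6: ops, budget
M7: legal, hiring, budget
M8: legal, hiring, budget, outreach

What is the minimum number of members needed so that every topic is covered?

M1, M2, M5, M8 together cover {legal, procurement, safety, hiring, IT, ops, budget, outreach} — every topic.
No 3 of the 8 members cover everything (all 56 triples fall short), so 4 is minimum.

4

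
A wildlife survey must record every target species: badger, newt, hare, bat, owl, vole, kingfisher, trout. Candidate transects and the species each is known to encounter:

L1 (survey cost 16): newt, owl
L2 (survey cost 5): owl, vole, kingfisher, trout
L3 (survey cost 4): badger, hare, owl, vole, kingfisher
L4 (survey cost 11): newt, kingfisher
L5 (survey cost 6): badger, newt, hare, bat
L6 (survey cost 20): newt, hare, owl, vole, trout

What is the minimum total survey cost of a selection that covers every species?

L2, L5 cover every species at survey cost 5 + 6 = 11.
Any cover uses at least 2 transects; among all covering selections none totals below 11.
Greedy by coverage-per-survey cost would pick L3, L5, L2 for 15 — worse than the optimum 11.

11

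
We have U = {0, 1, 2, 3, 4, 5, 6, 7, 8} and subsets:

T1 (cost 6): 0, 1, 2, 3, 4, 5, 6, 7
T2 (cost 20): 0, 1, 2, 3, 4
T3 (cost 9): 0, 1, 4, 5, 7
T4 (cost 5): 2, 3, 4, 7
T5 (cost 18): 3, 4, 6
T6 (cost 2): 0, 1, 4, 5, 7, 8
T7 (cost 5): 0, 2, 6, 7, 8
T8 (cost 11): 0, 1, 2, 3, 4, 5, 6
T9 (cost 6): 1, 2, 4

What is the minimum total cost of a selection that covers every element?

8

T1, T6 cover every element at cost 6 + 2 = 8.
Any cover uses at least 2 sets; among all covering selections none totals below 8.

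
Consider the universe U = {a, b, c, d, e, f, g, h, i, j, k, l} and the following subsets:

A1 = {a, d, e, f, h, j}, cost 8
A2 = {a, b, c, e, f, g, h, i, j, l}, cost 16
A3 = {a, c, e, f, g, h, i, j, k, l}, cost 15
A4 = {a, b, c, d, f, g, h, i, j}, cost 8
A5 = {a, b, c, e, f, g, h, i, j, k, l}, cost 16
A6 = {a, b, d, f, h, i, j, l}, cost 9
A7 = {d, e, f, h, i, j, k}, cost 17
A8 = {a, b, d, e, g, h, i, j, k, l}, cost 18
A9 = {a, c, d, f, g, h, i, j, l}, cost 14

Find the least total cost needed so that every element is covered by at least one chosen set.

A3, A4 cover every element at cost 15 + 8 = 23.
Any cover uses at least 2 sets; among all covering selections none totals below 23.

23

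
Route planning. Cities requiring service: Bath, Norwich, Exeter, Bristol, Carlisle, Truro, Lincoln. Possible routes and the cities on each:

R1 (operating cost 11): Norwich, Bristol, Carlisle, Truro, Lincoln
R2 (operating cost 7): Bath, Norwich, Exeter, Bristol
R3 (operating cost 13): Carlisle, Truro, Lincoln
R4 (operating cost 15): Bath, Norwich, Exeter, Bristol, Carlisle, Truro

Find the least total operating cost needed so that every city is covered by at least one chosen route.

18

R1, R2 cover every city at operating cost 11 + 7 = 18.
Any cover uses at least 2 routes; among all covering selections none totals below 18.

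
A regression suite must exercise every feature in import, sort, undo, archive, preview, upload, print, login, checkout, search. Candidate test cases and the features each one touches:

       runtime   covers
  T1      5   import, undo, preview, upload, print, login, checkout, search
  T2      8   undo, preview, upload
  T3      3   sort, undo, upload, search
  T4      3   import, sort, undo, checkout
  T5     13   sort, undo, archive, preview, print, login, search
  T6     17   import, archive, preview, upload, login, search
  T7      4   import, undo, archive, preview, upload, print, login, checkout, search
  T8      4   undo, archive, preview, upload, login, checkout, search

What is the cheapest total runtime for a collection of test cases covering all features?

7

T3, T7 cover every feature at runtime 3 + 4 = 7.
Any cover uses at least 2 test cases; among all covering selections none totals below 7.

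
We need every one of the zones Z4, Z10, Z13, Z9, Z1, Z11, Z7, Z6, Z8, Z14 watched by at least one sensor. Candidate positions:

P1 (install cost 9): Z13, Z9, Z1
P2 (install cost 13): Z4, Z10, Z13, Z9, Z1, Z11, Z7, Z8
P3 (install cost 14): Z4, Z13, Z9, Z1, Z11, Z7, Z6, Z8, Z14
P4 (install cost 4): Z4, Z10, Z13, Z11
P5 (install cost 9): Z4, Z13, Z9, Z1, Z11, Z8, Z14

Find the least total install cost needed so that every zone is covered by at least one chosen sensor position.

P3, P4 cover every zone at install cost 14 + 4 = 18.
Any cover uses at least 2 sensor positions; among all covering selections none totals below 18.

18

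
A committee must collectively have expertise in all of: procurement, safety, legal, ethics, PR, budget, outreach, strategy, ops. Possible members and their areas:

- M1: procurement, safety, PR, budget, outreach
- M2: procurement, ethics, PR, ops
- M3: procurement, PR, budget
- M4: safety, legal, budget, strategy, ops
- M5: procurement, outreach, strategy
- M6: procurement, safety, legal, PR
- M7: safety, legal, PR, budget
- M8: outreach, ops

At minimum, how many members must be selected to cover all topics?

3

M1, M2, M4 together cover {procurement, safety, legal, ethics, PR, budget, outreach, strategy, ops} — every topic.
No 2 of the 8 members cover everything (all 28 pairs fall short), so 3 is minimum.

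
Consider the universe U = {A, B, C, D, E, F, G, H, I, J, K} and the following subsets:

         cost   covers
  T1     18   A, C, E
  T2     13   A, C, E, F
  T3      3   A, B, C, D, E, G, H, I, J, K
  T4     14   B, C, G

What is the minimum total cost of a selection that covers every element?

T2, T3 cover every element at cost 13 + 3 = 16.
Any cover uses at least 2 sets; among all covering selections none totals below 16.

16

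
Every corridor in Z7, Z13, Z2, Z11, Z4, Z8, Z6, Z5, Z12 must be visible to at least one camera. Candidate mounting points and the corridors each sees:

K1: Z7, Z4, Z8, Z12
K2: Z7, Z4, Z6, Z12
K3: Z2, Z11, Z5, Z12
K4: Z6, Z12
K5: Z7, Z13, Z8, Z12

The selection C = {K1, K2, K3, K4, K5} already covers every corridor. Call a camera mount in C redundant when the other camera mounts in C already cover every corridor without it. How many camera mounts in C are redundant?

Drop K1: the rest still cover every corridor — redundant.
Drop K2: the rest still cover every corridor — redundant.
Drop K3: Z2, Z11, Z5 uncovered — not redundant.
Drop K4: the rest still cover every corridor — redundant.
Drop K5: Z13 uncovered — not redundant.
3 redundant: K1, K2, K4.

3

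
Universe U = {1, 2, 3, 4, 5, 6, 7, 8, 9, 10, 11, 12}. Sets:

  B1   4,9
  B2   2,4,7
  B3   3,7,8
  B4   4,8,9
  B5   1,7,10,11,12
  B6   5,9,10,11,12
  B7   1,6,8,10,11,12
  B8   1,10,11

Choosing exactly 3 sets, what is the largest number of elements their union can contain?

Choosing B2, B6, B7 covers {1, 2, 4, 5, 6, 7, 8, 9, 10, 11, 12} — 11 elements.
No choice of 3 sets does better; here 3 is left uncovered.

11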